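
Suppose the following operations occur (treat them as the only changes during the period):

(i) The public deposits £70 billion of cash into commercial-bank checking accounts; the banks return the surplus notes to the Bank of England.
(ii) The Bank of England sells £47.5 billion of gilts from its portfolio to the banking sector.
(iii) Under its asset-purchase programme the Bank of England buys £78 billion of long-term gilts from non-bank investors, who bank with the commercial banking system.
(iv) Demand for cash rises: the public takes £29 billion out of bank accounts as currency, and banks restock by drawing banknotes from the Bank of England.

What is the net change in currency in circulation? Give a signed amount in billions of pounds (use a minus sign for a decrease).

Currency deposit £70 billion: notes return to the central bank → −£70B.
OMO sale (to banks) £47.5 billion: no currency enters or leaves circulation → 0.
Asset purchase (from non-banks) £78 billion: no currency enters or leaves circulation → 0.
Currency withdrawal £29 billion: notes leave the central bank → +£29B.
Net: −70 + 0 + 0 + 29 = -£41 billion.

-£41 billion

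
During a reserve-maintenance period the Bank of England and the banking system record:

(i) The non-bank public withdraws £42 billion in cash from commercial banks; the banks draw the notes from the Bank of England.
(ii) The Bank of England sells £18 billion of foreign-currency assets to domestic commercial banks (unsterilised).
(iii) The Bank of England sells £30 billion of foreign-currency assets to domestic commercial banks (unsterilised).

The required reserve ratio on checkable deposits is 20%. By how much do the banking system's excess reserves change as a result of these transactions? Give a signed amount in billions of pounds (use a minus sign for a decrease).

Currency withdrawal £42 billion: reserves −£42B, deposits −£42B.
FX sale £18 billion: reserves −£18B, deposits 0.
FX sale £30 billion: reserves −£30B, deposits 0.
Totals: Δreserves = −£90B, Δdeposits = −£42B.
Δrequired reserves = 20% × −£42B = −£8.4B.
Δexcess reserves = Δreserves − Δrequired = −£90B − (−£8.4B) = -£81.6 billion.

-£81.6 billion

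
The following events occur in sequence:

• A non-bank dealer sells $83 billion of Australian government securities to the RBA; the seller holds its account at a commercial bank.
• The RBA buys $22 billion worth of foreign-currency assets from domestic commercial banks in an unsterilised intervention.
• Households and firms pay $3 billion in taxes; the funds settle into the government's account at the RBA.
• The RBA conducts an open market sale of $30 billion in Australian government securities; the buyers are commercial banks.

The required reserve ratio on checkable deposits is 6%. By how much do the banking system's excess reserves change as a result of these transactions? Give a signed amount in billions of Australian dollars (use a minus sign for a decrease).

Asset purchase (from non-banks) $83 billion: reserves +$83B, deposits +$83B.
FX purchase $22 billion: reserves +$22B, deposits 0.
Government account inflow $3 billion: reserves −$3B, deposits −$3B.
OMO sale (to banks) $30 billion: reserves −$30B, deposits 0.
Totals: Δreserves = +$72B, Δdeposits = +$80B.
Δrequired reserves = 6% × +$80B = +$4.8B.
Δexcess reserves = Δreserves − Δrequired = +$72B − (+$4.8B) = +$67.2 billion.

+$67.2 billion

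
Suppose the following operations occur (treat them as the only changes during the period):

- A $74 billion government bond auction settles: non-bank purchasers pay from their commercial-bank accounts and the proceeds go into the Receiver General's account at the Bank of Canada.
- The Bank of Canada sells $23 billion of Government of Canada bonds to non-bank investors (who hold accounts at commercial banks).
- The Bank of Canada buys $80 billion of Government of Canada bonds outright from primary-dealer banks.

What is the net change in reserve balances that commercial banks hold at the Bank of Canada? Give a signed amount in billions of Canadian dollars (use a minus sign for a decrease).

-$17 billion

Government account inflow $74 billion: funds move from bank reserves into the government account → −$74B.
Asset sale (to non-banks) $23 billion: the non-bank buyers' banks settle from reserves → −$23B.
OMO purchase (from banks) $80 billion: the Bank of Canada pays by crediting reserve accounts → +$80B.
Net: −74 − 23 + 80 = -$17 billion.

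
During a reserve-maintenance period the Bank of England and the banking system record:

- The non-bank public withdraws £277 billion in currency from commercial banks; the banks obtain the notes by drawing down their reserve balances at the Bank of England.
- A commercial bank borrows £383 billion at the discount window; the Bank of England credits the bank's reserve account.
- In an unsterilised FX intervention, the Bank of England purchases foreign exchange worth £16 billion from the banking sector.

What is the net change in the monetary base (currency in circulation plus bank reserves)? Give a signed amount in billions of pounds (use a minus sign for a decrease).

+£399 billion

Currency withdrawal £277 billion: just a shift between currency and reserves — both are base money → 0.
Discount-window loan £383 billion: Bank of England balance sheet expands → +£383B.
FX purchase £16 billion: Bank of England balance sheet expands → +£16B.
Net: 0 + 383 + 16 = +£399 billion.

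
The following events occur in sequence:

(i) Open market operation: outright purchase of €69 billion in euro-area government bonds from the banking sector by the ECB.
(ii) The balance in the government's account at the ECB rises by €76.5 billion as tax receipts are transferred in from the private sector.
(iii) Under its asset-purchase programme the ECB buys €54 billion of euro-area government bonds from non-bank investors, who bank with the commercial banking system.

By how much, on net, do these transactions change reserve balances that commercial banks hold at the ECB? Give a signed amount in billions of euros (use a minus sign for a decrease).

+€46.5 billion

OMO purchase (from banks) €69 billion: the ECB pays by crediting reserve accounts → +€69B.
Government account inflow €76.5 billion: funds move from bank reserves into the government account → −€76.5B.
Asset purchase (from non-banks) €54 billion: the ECB pays by crediting reserve accounts → +€54B.
Net: 69 − 76.5 + 54 = +€46.5 billion.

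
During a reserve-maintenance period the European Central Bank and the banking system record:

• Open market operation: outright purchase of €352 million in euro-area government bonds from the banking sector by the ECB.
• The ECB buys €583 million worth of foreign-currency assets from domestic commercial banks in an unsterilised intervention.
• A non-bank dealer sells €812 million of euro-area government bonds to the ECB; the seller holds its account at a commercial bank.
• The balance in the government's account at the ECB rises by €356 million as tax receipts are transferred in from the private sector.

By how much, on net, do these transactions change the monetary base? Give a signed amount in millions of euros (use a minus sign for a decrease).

OMO purchase (from banks) €352 million: ECB balance sheet expands → +€352M.
FX purchase €583 million: ECB balance sheet expands → +€583M.
Asset purchase (from non-banks) €812 million: ECB balance sheet expands → +€812M.
Government account inflow €356 million: reserves shift to a non-base liability → −€356M.
Net: 352 + 583 + 812 − 356 = +€1391 million.

+€1391 million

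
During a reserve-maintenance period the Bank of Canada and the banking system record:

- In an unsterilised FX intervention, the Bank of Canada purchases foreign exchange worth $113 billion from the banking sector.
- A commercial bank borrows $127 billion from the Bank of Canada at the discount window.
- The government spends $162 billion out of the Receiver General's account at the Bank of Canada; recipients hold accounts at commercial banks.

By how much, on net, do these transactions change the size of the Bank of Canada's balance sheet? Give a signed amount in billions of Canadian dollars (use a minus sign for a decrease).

+$240 billion

FX purchase $113 billion: a Bank of Canada asset is acquired → +$113B.
Discount-window loan $127 billion: a Bank of Canada asset is acquired → +$127B.
Government spending $162 billion: only the composition of liabilities changes → 0.
Net: 113 + 127 + 0 = +$240 billion.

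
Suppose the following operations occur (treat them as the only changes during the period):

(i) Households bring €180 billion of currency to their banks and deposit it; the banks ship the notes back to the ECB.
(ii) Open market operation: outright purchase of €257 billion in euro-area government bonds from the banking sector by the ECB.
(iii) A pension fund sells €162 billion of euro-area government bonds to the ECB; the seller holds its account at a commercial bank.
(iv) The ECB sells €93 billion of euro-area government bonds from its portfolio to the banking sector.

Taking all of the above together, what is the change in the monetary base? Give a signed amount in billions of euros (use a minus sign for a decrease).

ECB balance sheet:
  Assets:      Securities +€326B
  Liabilities: Bank reserves +€506B, Currency in circulation −€180B
Commercial banking system:
  Assets:      Reserves at CB +€506B, Securities −€164B
  Liabilities: Checkable deposits +€342B
Monetary base = currency + reserves: −€180B + (+€506B) = +€326 billion.

+€326 billion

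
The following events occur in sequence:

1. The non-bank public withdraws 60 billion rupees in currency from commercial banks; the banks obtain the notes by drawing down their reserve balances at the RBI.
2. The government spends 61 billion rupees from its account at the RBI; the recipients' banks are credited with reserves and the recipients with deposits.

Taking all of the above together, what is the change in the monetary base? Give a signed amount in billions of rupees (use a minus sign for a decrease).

+61 billion

Currency withdrawal 60 billion rupees: just a shift between currency and reserves — both are base money → 0.
Government spending 61 billion rupees: a non-base liability converts back to reserves → +61B.
Net: 0 + 61 = +61 billion.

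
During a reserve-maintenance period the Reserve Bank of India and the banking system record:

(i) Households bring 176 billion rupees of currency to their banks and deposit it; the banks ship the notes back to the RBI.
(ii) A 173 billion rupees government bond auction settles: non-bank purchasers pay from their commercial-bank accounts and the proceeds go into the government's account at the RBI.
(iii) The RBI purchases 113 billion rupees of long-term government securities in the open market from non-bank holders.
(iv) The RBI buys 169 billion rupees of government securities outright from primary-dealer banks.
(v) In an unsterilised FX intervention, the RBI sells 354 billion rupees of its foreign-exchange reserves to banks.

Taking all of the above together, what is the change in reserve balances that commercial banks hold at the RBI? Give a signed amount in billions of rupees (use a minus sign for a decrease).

Currency deposit 176 billion rupees: returned notes are swapped for reserve credit → +176B.
Government account inflow 173 billion rupees: funds move from bank reserves into the government account → −173B.
Asset purchase (from non-banks) 113 billion rupees: the RBI pays by crediting reserve accounts → +113B.
OMO purchase (from banks) 169 billion rupees: the RBI pays by crediting reserve accounts → +169B.
FX sale 354 billion rupees: the buying banks pay out of their reserve balances → −354B.
Net: 176 − 173 + 113 + 169 − 354 = -69 billion.

-69 billion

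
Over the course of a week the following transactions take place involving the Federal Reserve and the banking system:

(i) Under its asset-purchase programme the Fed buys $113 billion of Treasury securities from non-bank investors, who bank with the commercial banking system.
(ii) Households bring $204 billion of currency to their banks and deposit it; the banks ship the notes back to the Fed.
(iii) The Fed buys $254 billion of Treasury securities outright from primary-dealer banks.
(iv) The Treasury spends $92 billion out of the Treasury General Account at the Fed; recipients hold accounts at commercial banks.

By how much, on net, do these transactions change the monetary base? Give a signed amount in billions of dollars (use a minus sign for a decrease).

+$459 billion

Asset purchase (from non-banks) $113 billion: Fed balance sheet expands → +$113B.
Currency deposit $204 billion: just a shift between currency and reserves — both are base money → 0.
OMO purchase (from banks) $254 billion: Fed balance sheet expands → +$254B.
Government spending $92 billion: a non-base liability converts back to reserves → +$92B.
Net: 113 + 0 + 254 + 92 = +$459 billion.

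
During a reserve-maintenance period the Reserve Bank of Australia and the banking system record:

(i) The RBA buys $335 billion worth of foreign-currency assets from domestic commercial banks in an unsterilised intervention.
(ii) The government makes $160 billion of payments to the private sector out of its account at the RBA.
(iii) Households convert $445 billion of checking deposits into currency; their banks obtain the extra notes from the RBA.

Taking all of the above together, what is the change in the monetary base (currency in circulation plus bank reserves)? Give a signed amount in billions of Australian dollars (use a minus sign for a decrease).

FX purchase $335 billion: RBA balance sheet expands → +$335B.
Government spending $160 billion: a non-base liability converts back to reserves → +$160B.
Currency withdrawal $445 billion: just a shift between currency and reserves — both are base money → 0.
Net: 335 + 160 + 0 = +$495 billion.

+$495 billion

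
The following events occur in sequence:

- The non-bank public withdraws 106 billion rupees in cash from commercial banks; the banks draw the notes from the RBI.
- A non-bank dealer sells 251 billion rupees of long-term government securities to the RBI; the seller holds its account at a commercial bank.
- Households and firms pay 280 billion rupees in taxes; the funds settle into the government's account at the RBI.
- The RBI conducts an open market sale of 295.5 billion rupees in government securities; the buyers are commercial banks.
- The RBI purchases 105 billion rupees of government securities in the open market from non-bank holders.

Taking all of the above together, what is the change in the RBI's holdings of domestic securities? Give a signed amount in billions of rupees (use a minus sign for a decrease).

+60.5 billion

RBI balance sheet:
  Assets:      Securities +60.5B
  Liabilities: Bank reserves −325.5B, Currency in circulation +106B, Government deposits +280B
Commercial banking system:
  Assets:      Reserves at CB −325.5B, Securities +295.5B
  Liabilities: Checkable deposits −30B
So the change in the RBI's holdings of domestic securities is +60.5 billion.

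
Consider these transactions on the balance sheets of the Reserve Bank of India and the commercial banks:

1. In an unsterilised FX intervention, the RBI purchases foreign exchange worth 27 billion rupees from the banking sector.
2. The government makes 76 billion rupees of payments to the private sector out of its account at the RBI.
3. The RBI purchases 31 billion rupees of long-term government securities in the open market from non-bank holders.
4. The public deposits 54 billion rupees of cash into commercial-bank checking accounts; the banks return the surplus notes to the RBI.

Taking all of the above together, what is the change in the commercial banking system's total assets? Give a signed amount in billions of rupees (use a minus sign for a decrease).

+161 billion

FX purchase 27 billion rupees: just an asset swap on bank balance sheets → 0.
Government spending 76 billion rupees: bank balance sheets expand → +76B.
Asset purchase (from non-banks) 31 billion rupees: bank balance sheets expand → +31B.
Currency deposit 54 billion rupees: bank balance sheets expand → +54B.
Net: 0 + 76 + 31 + 54 = +161 billion.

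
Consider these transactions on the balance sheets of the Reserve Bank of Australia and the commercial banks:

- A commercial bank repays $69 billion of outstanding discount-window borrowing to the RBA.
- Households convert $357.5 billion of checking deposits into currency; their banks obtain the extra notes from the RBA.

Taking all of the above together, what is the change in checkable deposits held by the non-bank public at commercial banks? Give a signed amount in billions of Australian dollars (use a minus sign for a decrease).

-$357.5 billion

RBA balance sheet:
  Assets:      Loans to banks −$69B
  Liabilities: Bank reserves −$426.5B, Currency in circulation +$357.5B
Commercial banking system:
  Assets:      Reserves at CB −$426.5B
  Liabilities: Checkable deposits −$357.5B, Borrowings from CB −$69B
So the change in checkable deposits held by the non-bank public at commercial banks is -$357.5 billion.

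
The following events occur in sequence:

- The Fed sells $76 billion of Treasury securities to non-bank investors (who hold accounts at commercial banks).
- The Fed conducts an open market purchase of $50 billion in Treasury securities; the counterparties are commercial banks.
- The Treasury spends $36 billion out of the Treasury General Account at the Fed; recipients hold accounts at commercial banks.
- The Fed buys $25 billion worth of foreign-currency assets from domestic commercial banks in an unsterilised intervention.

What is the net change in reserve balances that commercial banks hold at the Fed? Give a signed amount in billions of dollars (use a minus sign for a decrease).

Fed balance sheet:
  Assets:      Securities −$26B, Foreign assets +$25B
  Liabilities: Bank reserves +$35B, Government deposits −$36B
So the change in reserve balances that commercial banks hold at the Fed is +$35 billion.

+$35 billion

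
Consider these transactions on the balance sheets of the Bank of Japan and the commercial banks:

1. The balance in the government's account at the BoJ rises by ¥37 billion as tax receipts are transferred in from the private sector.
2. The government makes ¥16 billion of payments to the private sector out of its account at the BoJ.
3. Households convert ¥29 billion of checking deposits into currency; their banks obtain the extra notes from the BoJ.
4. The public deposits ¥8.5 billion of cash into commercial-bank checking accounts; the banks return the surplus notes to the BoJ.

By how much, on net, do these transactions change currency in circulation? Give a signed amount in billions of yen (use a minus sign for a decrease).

+¥20.5 billion

Government account inflow ¥37 billion: no currency enters or leaves circulation → 0.
Government spending ¥16 billion: no currency enters or leaves circulation → 0.
Currency withdrawal ¥29 billion: notes leave the central bank → +¥29B.
Currency deposit ¥8.5 billion: notes return to the central bank → −¥8.5B.
Net: 0 + 0 + 29 − 8.5 = +¥20.5 billion.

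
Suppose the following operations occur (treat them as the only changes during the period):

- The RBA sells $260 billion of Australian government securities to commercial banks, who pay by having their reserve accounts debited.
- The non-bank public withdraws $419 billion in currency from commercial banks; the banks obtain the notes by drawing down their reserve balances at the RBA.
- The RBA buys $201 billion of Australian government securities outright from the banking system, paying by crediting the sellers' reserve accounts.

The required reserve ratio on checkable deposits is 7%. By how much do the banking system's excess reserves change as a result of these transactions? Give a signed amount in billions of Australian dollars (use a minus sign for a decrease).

OMO sale (to banks) $260 billion: reserves −$260B, deposits 0.
Currency withdrawal $419 billion: reserves −$419B, deposits −$419B.
OMO purchase (from banks) $201 billion: reserves +$201B, deposits 0.
Totals: Δreserves = −$478B, Δdeposits = −$419B.
Δrequired reserves = 7% × −$419B = −$29.33B.
Δexcess reserves = Δreserves − Δrequired = −$478B − (−$29.33B) = -$448.67 billion.

-$448.67 billion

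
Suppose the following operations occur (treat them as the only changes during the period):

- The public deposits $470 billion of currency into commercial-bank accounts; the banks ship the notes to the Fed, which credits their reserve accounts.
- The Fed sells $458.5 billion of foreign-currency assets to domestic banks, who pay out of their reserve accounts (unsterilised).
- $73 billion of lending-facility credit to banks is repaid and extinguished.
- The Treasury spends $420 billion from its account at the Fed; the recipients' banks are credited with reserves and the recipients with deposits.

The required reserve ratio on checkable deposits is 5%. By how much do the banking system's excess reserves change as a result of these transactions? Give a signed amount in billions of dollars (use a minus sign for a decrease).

+$314 billion

Currency deposit $470 billion: reserves +$470B, deposits +$470B.
FX sale $458.5 billion: reserves −$458.5B, deposits 0.
Discount-window repayment $73 billion: reserves −$73B, deposits 0.
Government spending $420 billion: reserves +$420B, deposits +$420B.
Totals: Δreserves = +$358.5B, Δdeposits = +$890B.
Δrequired reserves = 5% × +$890B = +$44.5B.
Δexcess reserves = Δreserves − Δrequired = +$358.5B − (+$44.5B) = +$314 billion.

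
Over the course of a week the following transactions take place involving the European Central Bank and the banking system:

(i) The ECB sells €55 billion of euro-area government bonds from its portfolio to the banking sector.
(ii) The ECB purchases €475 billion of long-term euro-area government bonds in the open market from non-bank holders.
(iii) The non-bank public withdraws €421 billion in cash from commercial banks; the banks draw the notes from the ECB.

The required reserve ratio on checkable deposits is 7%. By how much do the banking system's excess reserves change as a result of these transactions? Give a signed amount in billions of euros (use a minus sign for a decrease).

-€4.78 billion

OMO sale (to banks) €55 billion: reserves −€55B, deposits 0.
Asset purchase (from non-banks) €475 billion: reserves +€475B, deposits +€475B.
Currency withdrawal €421 billion: reserves −€421B, deposits −€421B.
Totals: Δreserves = −€1B, Δdeposits = +€54B.
Δrequired reserves = 7% × +€54B = +€3.78B.
Δexcess reserves = Δreserves − Δrequired = −€1B − (+€3.78B) = -€4.78 billion.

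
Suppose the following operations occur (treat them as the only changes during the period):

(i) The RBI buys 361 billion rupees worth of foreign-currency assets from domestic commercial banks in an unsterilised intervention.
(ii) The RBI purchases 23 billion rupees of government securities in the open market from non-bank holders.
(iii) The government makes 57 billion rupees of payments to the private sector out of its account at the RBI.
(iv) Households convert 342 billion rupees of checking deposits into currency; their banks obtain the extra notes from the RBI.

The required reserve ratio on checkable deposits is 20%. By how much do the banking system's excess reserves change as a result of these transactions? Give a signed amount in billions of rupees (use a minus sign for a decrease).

+151.4 billion

FX purchase 361 billion rupees: reserves +361B, deposits 0.
Asset purchase (from non-banks) 23 billion rupees: reserves +23B, deposits +23B.
Government spending 57 billion rupees: reserves +57B, deposits +57B.
Currency withdrawal 342 billion rupees: reserves −342B, deposits −342B.
Totals: Δreserves = +99B, Δdeposits = −262B.
Δrequired reserves = 20% × −262B = −52.4B.
Δexcess reserves = Δreserves − Δrequired = +99B − (−52.4B) = +151.4 billion.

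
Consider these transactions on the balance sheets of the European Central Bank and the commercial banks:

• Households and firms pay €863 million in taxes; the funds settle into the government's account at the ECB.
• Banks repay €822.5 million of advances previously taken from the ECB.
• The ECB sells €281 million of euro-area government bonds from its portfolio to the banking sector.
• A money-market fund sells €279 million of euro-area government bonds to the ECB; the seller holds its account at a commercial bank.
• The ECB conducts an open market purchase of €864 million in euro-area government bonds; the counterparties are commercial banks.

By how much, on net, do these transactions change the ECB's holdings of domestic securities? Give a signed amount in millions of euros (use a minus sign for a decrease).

+€862 million

Government account inflow €863 million: the ECB's securities portfolio is untouched → 0.
Discount-window repayment €822.5 million: the ECB's securities portfolio is untouched → 0.
OMO sale (to banks) €281 million: securities removed from the ECB's portfolio → −€281M.
Asset purchase (from non-banks) €279 million: securities added to the ECB's portfolio → +€279M.
OMO purchase (from banks) €864 million: securities added to the ECB's portfolio → +€864M.
Net: 0 + 0 − 281 + 279 + 864 = +€862 million.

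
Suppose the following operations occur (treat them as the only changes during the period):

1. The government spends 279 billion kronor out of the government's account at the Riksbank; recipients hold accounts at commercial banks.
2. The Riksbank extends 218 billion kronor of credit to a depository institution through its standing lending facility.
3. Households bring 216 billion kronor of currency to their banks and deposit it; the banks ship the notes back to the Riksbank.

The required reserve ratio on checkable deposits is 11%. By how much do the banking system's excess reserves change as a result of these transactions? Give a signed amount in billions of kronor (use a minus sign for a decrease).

+658.55 billion

Government spending 279 billion kronor: reserves +279B, deposits +279B.
Discount-window loan 218 billion kronor: reserves +218B, deposits 0.
Currency deposit 216 billion kronor: reserves +216B, deposits +216B.
Totals: Δreserves = +713B, Δdeposits = +495B.
Δrequired reserves = 11% × +495B = +54.45B.
Δexcess reserves = Δreserves − Δrequired = +713B − (+54.45B) = +658.55 billion.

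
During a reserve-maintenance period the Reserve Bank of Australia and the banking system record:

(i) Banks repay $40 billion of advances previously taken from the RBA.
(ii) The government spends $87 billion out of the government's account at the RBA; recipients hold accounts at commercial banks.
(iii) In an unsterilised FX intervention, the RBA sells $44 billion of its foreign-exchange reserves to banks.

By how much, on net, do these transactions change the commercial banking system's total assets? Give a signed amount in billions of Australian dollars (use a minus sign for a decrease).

+$47 billion

Discount-window repayment $40 billion: bank balance sheets shrink → −$40B.
Government spending $87 billion: bank balance sheets expand → +$87B.
FX sale $44 billion: just an asset swap on bank balance sheets → 0.
Net: −40 + 87 + 0 = +$47 billion.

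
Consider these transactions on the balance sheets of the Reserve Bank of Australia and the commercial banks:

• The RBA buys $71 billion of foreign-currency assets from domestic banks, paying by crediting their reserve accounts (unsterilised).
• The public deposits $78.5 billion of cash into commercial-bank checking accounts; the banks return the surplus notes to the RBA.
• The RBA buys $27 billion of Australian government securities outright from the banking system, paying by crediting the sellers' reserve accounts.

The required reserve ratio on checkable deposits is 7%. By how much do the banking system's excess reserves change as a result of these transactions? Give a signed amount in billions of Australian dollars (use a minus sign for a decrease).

FX purchase $71 billion: reserves +$71B, deposits 0.
Currency deposit $78.5 billion: reserves +$78.5B, deposits +$78.5B.
OMO purchase (from banks) $27 billion: reserves +$27B, deposits 0.
Totals: Δreserves = +$176.5B, Δdeposits = +$78.5B.
Δrequired reserves = 7% × +$78.5B = +$5.495B.
Δexcess reserves = Δreserves − Δrequired = +$176.5B − (+$5.495B) = +$171.005 billion.

+$171.005 billion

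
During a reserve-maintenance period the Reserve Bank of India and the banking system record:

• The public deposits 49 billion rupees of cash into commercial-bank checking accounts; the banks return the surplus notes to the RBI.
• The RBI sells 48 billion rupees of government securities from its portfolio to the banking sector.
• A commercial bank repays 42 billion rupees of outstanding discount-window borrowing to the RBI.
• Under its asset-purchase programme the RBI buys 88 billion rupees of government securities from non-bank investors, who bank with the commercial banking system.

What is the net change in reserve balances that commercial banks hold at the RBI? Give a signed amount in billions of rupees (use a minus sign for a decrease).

+47 billion

RBI balance sheet:
  Assets:      Securities +40B, Loans to banks −42B
  Liabilities: Bank reserves +47B, Currency in circulation −49B
Commercial banking system:
  Assets:      Reserves at CB +47B, Securities +48B
  Liabilities: Checkable deposits +137B, Borrowings from CB −42B
So the change in reserve balances that commercial banks hold at the RBI is +47 billion.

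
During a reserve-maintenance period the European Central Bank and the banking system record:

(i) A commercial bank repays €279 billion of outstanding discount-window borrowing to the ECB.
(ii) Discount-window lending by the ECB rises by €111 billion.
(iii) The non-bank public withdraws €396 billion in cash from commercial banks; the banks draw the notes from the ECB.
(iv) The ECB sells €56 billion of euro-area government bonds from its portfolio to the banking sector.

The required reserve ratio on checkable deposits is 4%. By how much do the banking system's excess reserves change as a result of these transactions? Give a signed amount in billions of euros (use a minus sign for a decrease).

Discount-window repayment €279 billion: reserves −€279B, deposits 0.
Discount-window loan €111 billion: reserves +€111B, deposits 0.
Currency withdrawal €396 billion: reserves −€396B, deposits −€396B.
OMO sale (to banks) €56 billion: reserves −€56B, deposits 0.
Totals: Δreserves = −€620B, Δdeposits = −€396B.
Δrequired reserves = 4% × −€396B = −€15.84B.
Δexcess reserves = Δreserves − Δrequired = −€620B − (−€15.84B) = -€604.16 billion.

-€604.16 billion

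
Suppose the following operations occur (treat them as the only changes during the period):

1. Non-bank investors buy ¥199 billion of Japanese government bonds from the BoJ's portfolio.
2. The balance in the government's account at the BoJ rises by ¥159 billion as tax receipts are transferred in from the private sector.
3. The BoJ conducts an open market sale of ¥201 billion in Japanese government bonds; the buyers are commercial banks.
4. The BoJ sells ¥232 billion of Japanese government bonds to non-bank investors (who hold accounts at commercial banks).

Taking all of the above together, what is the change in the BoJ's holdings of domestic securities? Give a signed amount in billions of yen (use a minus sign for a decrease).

-¥632 billion

Asset sale (to non-banks) ¥199 billion: securities removed from the BoJ's portfolio → −¥199B.
Government account inflow ¥159 billion: the BoJ's securities portfolio is untouched → 0.
OMO sale (to banks) ¥201 billion: securities removed from the BoJ's portfolio → −¥201B.
Asset sale (to non-banks) ¥232 billion: securities removed from the BoJ's portfolio → −¥232B.
Net: −199 + 0 − 201 − 232 = -¥632 billion.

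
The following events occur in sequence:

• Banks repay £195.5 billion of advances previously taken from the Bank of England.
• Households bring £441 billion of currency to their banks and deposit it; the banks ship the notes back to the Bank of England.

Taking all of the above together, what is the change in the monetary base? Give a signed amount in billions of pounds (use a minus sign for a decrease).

Bank of England balance sheet:
  Assets:      Loans to banks −£195.5B
  Liabilities: Bank reserves +£245.5B, Currency in circulation −£441B
Commercial banking system:
  Assets:      Reserves at CB +£245.5B
  Liabilities: Checkable deposits +£441B, Borrowings from CB −£195.5B
Monetary base = currency + reserves: −£441B + (+£245.5B) = -£195.5 billion.

-£195.5 billion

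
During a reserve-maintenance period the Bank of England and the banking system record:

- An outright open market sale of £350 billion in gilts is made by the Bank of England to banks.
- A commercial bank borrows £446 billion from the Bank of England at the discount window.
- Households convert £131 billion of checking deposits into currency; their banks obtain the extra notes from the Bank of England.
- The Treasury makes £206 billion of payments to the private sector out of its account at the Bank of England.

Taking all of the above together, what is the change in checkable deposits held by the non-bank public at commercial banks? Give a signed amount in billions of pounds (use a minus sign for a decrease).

+£75 billion

Bank of England balance sheet:
  Assets:      Securities −£350B, Loans to banks +£446B
  Liabilities: Bank reserves +£171B, Currency in circulation +£131B, Government deposits −£206B
Commercial banking system:
  Assets:      Reserves at CB +£171B, Securities +£350B
  Liabilities: Checkable deposits +£75B, Borrowings from CB +£446B
So the change in checkable deposits held by the non-bank public at commercial banks is +£75 billion.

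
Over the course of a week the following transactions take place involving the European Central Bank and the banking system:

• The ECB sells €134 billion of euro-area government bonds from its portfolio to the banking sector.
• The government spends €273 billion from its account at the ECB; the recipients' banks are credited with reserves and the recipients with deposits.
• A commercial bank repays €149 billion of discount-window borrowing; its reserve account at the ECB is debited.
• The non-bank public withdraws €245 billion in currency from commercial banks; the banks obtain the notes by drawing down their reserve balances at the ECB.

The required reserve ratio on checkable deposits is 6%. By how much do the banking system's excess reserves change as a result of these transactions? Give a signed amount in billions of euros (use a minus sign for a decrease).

OMO sale (to banks) €134 billion: reserves −€134B, deposits 0.
Government spending €273 billion: reserves +€273B, deposits +€273B.
Discount-window repayment €149 billion: reserves −€149B, deposits 0.
Currency withdrawal €245 billion: reserves −€245B, deposits −€245B.
Totals: Δreserves = −€255B, Δdeposits = +€28B.
Δrequired reserves = 6% × +€28B = +€1.68B.
Δexcess reserves = Δreserves − Δrequired = −€255B − (+€1.68B) = -€256.68 billion.

-€256.68 billion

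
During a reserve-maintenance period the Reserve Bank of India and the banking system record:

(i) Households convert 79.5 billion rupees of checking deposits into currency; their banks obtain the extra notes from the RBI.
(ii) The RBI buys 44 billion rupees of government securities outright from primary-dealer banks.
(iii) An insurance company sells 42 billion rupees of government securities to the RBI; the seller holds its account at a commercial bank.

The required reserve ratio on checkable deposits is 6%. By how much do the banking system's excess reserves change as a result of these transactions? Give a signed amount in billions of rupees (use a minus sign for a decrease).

Currency withdrawal 79.5 billion rupees: reserves −79.5B, deposits −79.5B.
OMO purchase (from banks) 44 billion rupees: reserves +44B, deposits 0.
Asset purchase (from non-banks) 42 billion rupees: reserves +42B, deposits +42B.
Totals: Δreserves = +6.5B, Δdeposits = −37.5B.
Δrequired reserves = 6% × −37.5B = −2.25B.
Δexcess reserves = Δreserves − Δrequired = +6.5B − (−2.25B) = +8.75 billion.

+8.75 billion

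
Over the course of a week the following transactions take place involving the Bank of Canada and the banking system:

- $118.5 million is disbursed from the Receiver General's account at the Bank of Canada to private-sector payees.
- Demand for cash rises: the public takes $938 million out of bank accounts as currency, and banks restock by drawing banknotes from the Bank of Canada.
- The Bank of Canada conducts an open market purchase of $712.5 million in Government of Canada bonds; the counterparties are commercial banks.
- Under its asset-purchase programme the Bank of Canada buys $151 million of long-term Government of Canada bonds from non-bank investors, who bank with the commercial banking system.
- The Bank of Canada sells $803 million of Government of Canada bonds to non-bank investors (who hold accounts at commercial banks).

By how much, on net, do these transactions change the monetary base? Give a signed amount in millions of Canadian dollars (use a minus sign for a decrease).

Government spending $118.5 million: a non-base liability converts back to reserves → +$118.5M.
Currency withdrawal $938 million: just a shift between currency and reserves — both are base money → 0.
OMO purchase (from banks) $712.5 million: Bank of Canada balance sheet expands → +$712.5M.
Asset purchase (from non-banks) $151 million: Bank of Canada balance sheet expands → +$151M.
Asset sale (to non-banks) $803 million: Bank of Canada balance sheet contracts → −$803M.
Net: 118.5 + 0 + 712.5 + 151 − 803 = +$179 million.

+$179 million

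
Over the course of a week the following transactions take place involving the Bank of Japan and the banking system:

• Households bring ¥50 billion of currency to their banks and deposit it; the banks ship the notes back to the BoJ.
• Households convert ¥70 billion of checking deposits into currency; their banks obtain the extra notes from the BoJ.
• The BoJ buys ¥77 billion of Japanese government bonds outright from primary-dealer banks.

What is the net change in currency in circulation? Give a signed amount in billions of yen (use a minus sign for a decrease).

BoJ balance sheet:
  Assets:      Securities +¥77B
  Liabilities: Bank reserves +¥57B, Currency in circulation +¥20B
Commercial banking system:
  Assets:      Reserves at CB +¥57B, Securities −¥77B
  Liabilities: Checkable deposits −¥20B
So the change in currency in circulation is +¥20 billion.

+¥20 billion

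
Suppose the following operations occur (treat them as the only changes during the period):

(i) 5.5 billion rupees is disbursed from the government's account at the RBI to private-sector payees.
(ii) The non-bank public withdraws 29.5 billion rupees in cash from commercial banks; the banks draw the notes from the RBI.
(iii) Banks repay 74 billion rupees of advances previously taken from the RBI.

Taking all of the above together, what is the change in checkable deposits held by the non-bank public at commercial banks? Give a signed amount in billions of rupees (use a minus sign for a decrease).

RBI balance sheet:
  Assets:      Loans to banks −74B
  Liabilities: Bank reserves −98B, Currency in circulation +29.5B, Government deposits −5.5B
Commercial banking system:
  Assets:      Reserves at CB −98B
  Liabilities: Checkable deposits −24B, Borrowings from CB −74B
So the change in checkable deposits held by the non-bank public at commercial banks is -24 billion.

-24 billion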